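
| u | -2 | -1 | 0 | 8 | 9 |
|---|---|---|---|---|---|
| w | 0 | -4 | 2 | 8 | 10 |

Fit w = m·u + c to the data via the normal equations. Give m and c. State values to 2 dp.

Setting ∂/∂m … = 0 gives: 150·m + 14·c = 158;  14·m + 5·c = 16.
det = 150·5 − 14² = 554.
m = (158·5 − 14·16)/554 = 283/277; c = (150·16 − 14·158)/554 = 94/277.

m = 1.02, c = 0.34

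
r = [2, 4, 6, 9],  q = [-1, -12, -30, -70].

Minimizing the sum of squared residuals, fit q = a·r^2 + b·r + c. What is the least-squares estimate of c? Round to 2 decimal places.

Entries of AᵀA: Σr^2·r^2 = 8129, Σr^2·r = 1017, Σr^2 = 137, Σr·r = 137, Σr = 21, Σ1 = 4.
And Σr^2·q = -6946, Σr·q = -860, Σq = -113.
Inverting the 3×3 Gram matrix, [a, b, c]ᵀ = [-5703/6556, -1897/6556, 5020/1639]ᵀ.

c = 3.06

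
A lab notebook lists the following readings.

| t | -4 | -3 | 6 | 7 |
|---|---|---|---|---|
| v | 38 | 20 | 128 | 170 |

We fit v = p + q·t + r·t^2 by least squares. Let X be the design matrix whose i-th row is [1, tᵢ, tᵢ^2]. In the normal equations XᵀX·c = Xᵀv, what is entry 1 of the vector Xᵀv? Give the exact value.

356

Entry 1 ↔ basis 1, so (Xᵀv)_{1} = Σᵢ vᵢ = (1)·(38) + (1)·(20) + (1)·(128) + (1)·(170) = 356.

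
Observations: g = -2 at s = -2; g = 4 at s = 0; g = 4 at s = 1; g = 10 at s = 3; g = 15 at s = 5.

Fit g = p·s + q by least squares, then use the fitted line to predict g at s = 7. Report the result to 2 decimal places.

Sums needed: Σs·s = 39, Σs = 7, Σ1 = 5.
For Xᵀg: Σs·g = 113, Σg = 31.
So XᵀX·[p, q]ᵀ = Xᵀg: [[39, 7]; [7, 5]]·[p, q]ᵀ = [113, 31]ᵀ.
Δ = 39·5 − 7² = 146.
p = (113·5 − 7·31)/146 = 174/73; q = (39·31 − 7·113)/146 = 209/73.
At s = 7: ĝ = (174/73)·(7) + (209/73)·(1) = 1427/73.

ĝ = 19.55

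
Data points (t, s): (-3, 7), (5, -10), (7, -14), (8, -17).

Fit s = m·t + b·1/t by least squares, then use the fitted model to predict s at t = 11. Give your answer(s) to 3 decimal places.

ŝ = -22.400

Compute the Gram sums: Σt·t = 147, Σt·1/t = 4, Σ1/t·1/t = 132049/705600.
For Xᵀs: Σt·s = -305, Σ1/t·s = -203/24.
XᵀX·[m, b]ᵀ = Xᵀs becomes [[147, 4]; [4, 132049/705600]]·[m, b]ᵀ = [-305, -203/24]ᵀ.
det = 147·(132049/705600) − 4² = 55249/4800.
m = ((-305)·(132049/705600) − 4·(-203/24))/(55249/4800) = -16402145/8121603; b = (147·(-203/24) − 4·(-305))/(55249/4800) = -112200/55249.
At t = 11: ŝ = (-16402145/8121603)·(11) + (-112200/55249)·(1/11) = -181922995/8121603.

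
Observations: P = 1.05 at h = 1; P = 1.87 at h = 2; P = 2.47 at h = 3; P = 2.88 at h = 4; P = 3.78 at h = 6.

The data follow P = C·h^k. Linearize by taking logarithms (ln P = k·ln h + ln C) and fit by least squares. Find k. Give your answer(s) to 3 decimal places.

Taking logs, ln P = k·ln h + ln C, so regress ln P on ln h.
XᵀX = [[6.8196, 4.9698]; [4.9698, 5]], rhs = [5.2762, 3.9665]ᵀ  (here Σln h = 4.9698, Σ(ln h)² = 6.8196, Σln P = 3.9665, Σln h·ln P = 5.2762).
Δ = 6.8196·5 − (4.9698)² = 9.3990; k = (5.2762·5 − 4.9698·3.9665)/9.3990 = 0.70948, ln C = (6.8196·3.9665 − 4.9698·5.2762)/9.3990 = 0.08809.

k = 0.709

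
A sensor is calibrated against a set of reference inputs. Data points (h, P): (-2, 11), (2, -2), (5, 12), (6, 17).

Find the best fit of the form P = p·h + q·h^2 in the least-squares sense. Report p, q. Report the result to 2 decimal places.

p = -3.12, q = 1.03

Forming XᵀX = [[69, 341]; [341, 1953]] and XᵀP = [136, 948]ᵀ gives XᵀX·[p, q]ᵀ = XᵀP.
Eliminating q: 1953·(row 1) − 341·(row 2) gives 18476·p = 1953·136 − 341·948 = -57660, so p = -465/149.
Then q = (948 − 341·(-465/149))/1953 = 4759/4619.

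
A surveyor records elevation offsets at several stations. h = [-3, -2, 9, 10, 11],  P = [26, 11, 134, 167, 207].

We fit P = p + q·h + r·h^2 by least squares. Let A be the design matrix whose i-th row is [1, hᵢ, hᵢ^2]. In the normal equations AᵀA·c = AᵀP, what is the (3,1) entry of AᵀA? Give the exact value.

315

Row 3 ↔ basis h^2, column 1 ↔ basis 1, so (AᵀA)_{3,1} = Σᵢ h^2 = (9)·(1) + (4)·(1) + (81)·(1) + (100)·(1) + (121)·(1) = 315.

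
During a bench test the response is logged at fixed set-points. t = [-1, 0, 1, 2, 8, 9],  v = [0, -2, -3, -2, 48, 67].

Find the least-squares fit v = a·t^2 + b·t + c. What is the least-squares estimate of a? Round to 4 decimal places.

Entries of XᵀX: Σt^2·t^2 = 10675, Σt^2·t = 1249, Σt^2 = 151, Σt·t = 151, Σt = 19, Σ1 = 6.
Right-hand side: Σt^2·v = 8488, Σt·v = 980, Σv = 108.
Normal equations: [[10675, 1249, 151]; [1249, 151, 19]; [151, 19, 6]]·[a, b, c]ᵀ = [8488, 980, 108]ᵀ.
Inverting the 3×3 Gram matrix, [a, b, c]ᵀ = [9695/9084, -92347/45420, -18327/7570]ᵀ.

a = 1.0673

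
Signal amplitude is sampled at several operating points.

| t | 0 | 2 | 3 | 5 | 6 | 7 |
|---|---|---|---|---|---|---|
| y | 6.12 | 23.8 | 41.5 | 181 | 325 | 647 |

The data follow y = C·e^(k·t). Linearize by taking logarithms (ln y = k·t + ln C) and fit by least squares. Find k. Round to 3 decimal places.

k = 0.667

With ln yᵢ as the transformed response and tᵢ as the regressor:
XᵀX = [[123.0000, 23.0000]; [23.0000, 6]], rhs = [123.5183, 26.1616]ᵀ  (here Σt = 23.0000, Σ(t)² = 123.0000, Σln y = 26.1616, Σt·ln y = 123.5183).
Δ = 123.0000·6 − (23.0000)² = 209.0000; k = (123.5183·6 − 23.0000·26.1616)/209.0000 = 0.66695, ln C = (123.0000·26.1616 − 23.0000·123.5183)/209.0000 = 1.80362.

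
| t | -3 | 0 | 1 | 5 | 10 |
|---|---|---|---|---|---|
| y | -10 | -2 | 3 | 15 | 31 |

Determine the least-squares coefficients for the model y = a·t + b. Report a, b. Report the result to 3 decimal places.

Forming MᵀM = [[135, 13]; [13, 5]] and Mᵀy = [418, 37]ᵀ gives MᵀM·[a, b]ᵀ = Mᵀy.
Eliminating b: 5·(row 1) − 13·(row 2) gives 506·a = 5·418 − 13·37 = 1609, so a = 1609/506.
Then b = (37 − 13·(1609/506))/5 = -439/506.

a = 3.180, b = -0.868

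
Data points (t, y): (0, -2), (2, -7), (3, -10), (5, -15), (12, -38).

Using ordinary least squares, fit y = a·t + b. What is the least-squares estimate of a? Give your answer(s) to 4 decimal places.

a = -3.0305

Sums needed: Σt·t = 182, Σt = 22, Σ1 = 5.
And Σt·y = -575, Σy = -72.
So XᵀX·[a, b]ᵀ = Xᵀy: [[182, 22]; [22, 5]]·[a, b]ᵀ = [-575, -72]ᵀ.
Eliminating b: 5·(row 1) − 22·(row 2) gives 426·a = 5·(-575) − 22·(-72) = -1291, so a = -1291/426.
Then b = ((-72) − 22·(-1291/426))/5 = -227/213.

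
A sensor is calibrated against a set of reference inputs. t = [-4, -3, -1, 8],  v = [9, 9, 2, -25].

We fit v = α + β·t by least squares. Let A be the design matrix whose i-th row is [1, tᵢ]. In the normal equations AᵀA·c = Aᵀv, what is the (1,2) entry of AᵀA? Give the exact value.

0

Row 1 ↔ basis 1, column 2 ↔ basis t, so (AᵀA)_{1,2} = Σᵢ t = (1)·(-4) + (1)·(-3) + (1)·(-1) + (1)·(8) = 0.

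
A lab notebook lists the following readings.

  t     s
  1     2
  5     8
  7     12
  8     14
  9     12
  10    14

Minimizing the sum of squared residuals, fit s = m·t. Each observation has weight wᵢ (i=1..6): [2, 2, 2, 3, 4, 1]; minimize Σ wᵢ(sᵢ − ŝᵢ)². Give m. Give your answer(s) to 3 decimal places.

The normal equations are: 766·m = 1160.
m = 1160/766 = 1.51436.

m = 1.514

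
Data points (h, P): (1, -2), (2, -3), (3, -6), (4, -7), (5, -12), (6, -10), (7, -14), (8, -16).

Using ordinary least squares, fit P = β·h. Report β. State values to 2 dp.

β = -1.96

The normal system AᵀA·[β]ᵀ = AᵀP is [[204]]·[β]ᵀ = [-400]ᵀ.
β = (-400)/204 = -1.96078.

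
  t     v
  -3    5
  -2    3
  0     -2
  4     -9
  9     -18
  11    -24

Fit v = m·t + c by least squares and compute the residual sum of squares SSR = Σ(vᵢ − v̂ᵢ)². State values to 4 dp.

The normal equations are: 231·m + 19·c = -483;  19·m + 6·c = -45.
(Σt·t = 231, Σt = 19, Σ1 = 6, Σt·v = -483, Σv = -45.)
Eliminating c: 6·(row 1) − 19·(row 2) gives 1025·m = 6·(-483) − 19·(-45) = -2043, so m = -2043/1025.
Then c = ((-45) − 19·(-2043/1025))/6 = -1218/1025.
Residuals: 214/1025, 207/1025, -832/1025, 33/205, 231/205, -909/1025; SSR = 2896/1025.

SSR = 2.8254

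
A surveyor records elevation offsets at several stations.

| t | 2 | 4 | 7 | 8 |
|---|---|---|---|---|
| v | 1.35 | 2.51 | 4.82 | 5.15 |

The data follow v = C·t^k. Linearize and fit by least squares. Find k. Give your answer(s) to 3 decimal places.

With ln vᵢ as the transformed response and ln tᵢ as the regressor:
Σln t = 6.1048, Σ(ln t)² = 10.5129, Σln v = 4.4322, Σln t·ln v = 7.9525.
Normal system: [[10.5129, 6.1048]; [6.1048, 4]]·[k, ln C]ᵀ = [7.9525, 4.4322]ᵀ.
Slope k = (n·Σln t·ln v − Σln t·Σln v)/(n·Σ(ln t)² − (Σln t)²) = (4·7.9525 − 6.1048·4.4322)/4.7831 = 0.99359; ln C = (Σln v − k·Σln t)/n = -0.40838.

k = 0.994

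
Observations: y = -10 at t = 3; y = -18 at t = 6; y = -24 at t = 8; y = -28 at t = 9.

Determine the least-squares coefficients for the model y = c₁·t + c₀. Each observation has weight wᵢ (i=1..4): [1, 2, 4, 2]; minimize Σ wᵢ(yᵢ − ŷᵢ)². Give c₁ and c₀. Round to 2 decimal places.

c₁ = -2.98, c₀ = -0.50

The normal equations are: 499·c₁ + 65·c₀ = -1518;  65·c₁ + 9·c₀ = -198.
(Σwᵢ·t·t = 499, Σwᵢ·t = 65, Σwᵢ·1 = 9, Σwᵢ·t·y = -1518, Σwᵢ·y = -198.)
Δ = 499·9 − 65² = 266.
c₁ = ((-1518)·9 − 65·(-198))/266 = -396/133; c₀ = (499·(-198) − 65·(-1518))/266 = -66/133.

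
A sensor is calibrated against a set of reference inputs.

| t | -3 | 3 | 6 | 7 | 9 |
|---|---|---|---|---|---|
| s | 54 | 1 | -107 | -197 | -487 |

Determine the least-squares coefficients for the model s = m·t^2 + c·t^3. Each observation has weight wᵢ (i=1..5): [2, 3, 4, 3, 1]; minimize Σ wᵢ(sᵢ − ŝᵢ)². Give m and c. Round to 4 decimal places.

m = 3.0550, c = -1.0080

Compute the Gram sums: Σwᵢ·t^2·t^2 = 19353, Σwᵢ·t^2·t^3 = 140817, Σwᵢ·t^3·t^3 = 1074657.
Right-hand side: Σwᵢ·t^2·s = -82815, Σwᵢ·t^3·s = -653019.
Normal equations: [[19353, 140817]; [140817, 1074657]]·[m, c]ᵀ = [-82815, -653019]ᵀ.
Eliminating c: 1074657·(row 1) − 140817·(row 2) gives 968409432·m = 1074657·(-82815) − 140817·(-653019) = 2958457068, so m = 27393121/8966754.
Then c = ((-653019) − 140817·(27393121/8966754))/1074657 = -9038119/8966754.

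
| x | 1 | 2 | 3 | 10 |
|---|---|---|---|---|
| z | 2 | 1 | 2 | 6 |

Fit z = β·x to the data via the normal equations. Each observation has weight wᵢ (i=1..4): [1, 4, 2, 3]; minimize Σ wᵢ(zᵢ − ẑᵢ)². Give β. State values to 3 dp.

β = 0.603

The normal system MᵀWM·[β]ᵀ = MᵀWz is [[335]]·[β]ᵀ = [202]ᵀ.
β = 202/335 = 0.602985.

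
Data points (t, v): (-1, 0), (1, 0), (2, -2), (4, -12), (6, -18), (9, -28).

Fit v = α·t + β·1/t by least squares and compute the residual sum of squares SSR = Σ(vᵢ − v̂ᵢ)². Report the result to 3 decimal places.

SSR = 6.699

With design matrix A, AᵀA = [[139, 6]; [6, 3049/1296]] and Aᵀv = [-412, -91/9]ᵀ.
Eliminating β: (3049/1296)·(row 1) − 6·(row 2) gives (377155/1296)·α = (3049/1296)·(-412) − 6·(-91/9) = -294391/324, so α = -1177564/377155.
Then β = ((-91/9) − 6·(-1177564/377155))/(3049/1296) = 1382256/377155.
Residuals: 204692/377155, -204692/377155, 181938/75431, -161168/377155, 46218/377155, -115848/377155; SSR = 2526456/377155.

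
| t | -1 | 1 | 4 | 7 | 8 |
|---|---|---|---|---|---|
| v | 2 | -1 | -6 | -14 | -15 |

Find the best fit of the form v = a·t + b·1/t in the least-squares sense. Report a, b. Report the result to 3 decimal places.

a = -1.890, b = 0.512

The normal equations are: 131·a + 5·b = -245;  5·a + (6581/3136)·b = -67/8.
(Σt·t = 131, Σt·1/t = 5, Σ1/t·1/t = 6581/3136, Σt·v = -245, Σ1/t·v = -67/8.)
Determinant 131·(6581/3136) − 5² = 783711/3136.
a = ((-245)·(6581/3136) − 5·(-67/8))/(783711/3136) = -15925/8427; b = (131·(-67/8) − 5·(-245))/(783711/3136) = 4312/8427.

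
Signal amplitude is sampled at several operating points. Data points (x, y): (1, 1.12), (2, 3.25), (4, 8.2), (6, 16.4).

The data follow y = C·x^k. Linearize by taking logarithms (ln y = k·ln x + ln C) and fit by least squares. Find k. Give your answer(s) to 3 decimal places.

Linearized form: ln y = k·ln x + ln C. From the 4 transformed points,
Σln x = 3.8712, Σ(ln x)² = 5.6127, Σln y = 6.1934, Σln x·ln y = 8.7460.
Equations: 5.6127·k + 3.8712·ln C = 8.7460;  3.8712·k + 4·ln C = 6.1934.
Slope k = (n·Σln x·ln y − Σln x·Σln y)/(n·Σ(ln x)² − (Σln x)²) = (4·8.7460 − 3.8712·6.1934)/7.4645 = 1.47473; ln C = (Σln y − k·Σln x)/n = 0.12111.

k = 1.475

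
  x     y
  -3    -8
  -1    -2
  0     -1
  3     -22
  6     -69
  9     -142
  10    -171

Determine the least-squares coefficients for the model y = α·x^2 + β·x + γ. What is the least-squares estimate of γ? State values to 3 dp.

Entries of AᵀA: Σx^2·x^2 = 18020, Σx^2·x = 1944, Σx^2 = 236, Σx·x = 236, Σx = 24, Σ1 = 7.
Moment sums: Σx^2·y = -31358, Σx·y = -3442, Σy = -415.
Normal equations: [[18020, 1944, 236]; [1944, 236, 24]; [236, 24, 7]]·[α, β, γ]ᵀ = [-31358, -3442, -415]ᵀ.
Inverting the 3×3 Gram matrix, [α, β, γ]ᵀ = [-330795/226618, -534557/226618, -224963/113309]ᵀ.

γ = -1.985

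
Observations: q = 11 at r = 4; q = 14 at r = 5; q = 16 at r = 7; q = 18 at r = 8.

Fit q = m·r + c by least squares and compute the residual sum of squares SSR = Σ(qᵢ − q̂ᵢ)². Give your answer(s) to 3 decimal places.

SSR = 1.150

From the data, Σr·r = 154, Σr = 24, Σ1 = 4.
Moment sums: Σr·q = 370, Σq = 59.
Normal equations: [[154, 24]; [24, 4]]·[m, c]ᵀ = [370, 59]ᵀ.
Δ = 154·4 − 24² = 40.
m = (370·4 − 24·59)/40 = 8/5; c = (154·59 − 24·370)/40 = 103/20.
Residuals: -11/20, 17/20, -7/20, 1/20; SSR = 23/20.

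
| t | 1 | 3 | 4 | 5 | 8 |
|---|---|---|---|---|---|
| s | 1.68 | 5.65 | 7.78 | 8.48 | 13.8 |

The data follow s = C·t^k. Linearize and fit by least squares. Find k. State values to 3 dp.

Taking logs, ln s = k·ln t + ln C, so regress ln s on ln t.
AᵀA = [[10.0431, 6.1738]; [6.1738, 5]], rhs = [13.6448, 9.0644]ᵀ  (here Σln t = 6.1738, Σ(ln t)² = 10.0431, Σln s = 9.0644, Σln t·ln s = 13.6448).
Δ = 10.0431·5 − (6.1738)² = 12.1000; k = (13.6448·5 − 6.1738·9.0644)/12.1000 = 1.01344, ln C = (10.0431·9.0644 − 6.1738·13.6448)/12.1000 = 0.56153.

k = 1.013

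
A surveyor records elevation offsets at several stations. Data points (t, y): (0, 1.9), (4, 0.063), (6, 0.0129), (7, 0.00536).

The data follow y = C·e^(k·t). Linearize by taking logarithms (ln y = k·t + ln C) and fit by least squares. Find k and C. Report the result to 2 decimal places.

Linearized form: ln y = k·t + ln C. From the 4 transformed points,
XᵀX = [[101.0000, 17.0000]; [17.0000, 4]], rhs = [-73.7632, -11.7021]ᵀ  (here Σt = 17.0000, Σ(t)² = 101.0000, Σln y = -11.7021, Σt·ln y = -73.7632).
Δ = 101.0000·4 − (17.0000)² = 115.0000; k = (-73.7632·4 − 17.0000·-11.7021)/115.0000 = -0.83580, ln C = (101.0000·-11.7021 − 17.0000·-73.7632)/115.0000 = 0.62664, so C = exp(0.62664) = 1.87131.

k = -0.84, C = 1.87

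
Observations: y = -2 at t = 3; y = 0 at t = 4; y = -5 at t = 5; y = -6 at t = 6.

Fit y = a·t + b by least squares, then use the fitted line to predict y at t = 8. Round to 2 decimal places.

Normal-equation sums: Σt·t = 86, Σt = 18, Σ1 = 4.
And Σt·y = -67, Σy = -13.
Normal equations: [[86, 18]; [18, 4]]·[a, b]ᵀ = [-67, -13]ᵀ.
det = 86·4 − 18² = 20.
a = ((-67)·4 − 18·(-13))/20 = -17/10; b = (86·(-13) − 18·(-67))/20 = 22/5.
At t = 8: ŷ = (-17/10)·(8) + (22/5)·(1) = -46/5.

ŷ = -9.20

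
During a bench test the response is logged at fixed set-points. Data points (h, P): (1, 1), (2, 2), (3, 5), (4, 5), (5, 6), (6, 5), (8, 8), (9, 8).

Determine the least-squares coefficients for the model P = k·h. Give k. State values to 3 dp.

k = 1.000

With design matrix X, XᵀX = [[236]] and XᵀP = [236]ᵀ.
Hence k = 236 / 236 ≈ 1.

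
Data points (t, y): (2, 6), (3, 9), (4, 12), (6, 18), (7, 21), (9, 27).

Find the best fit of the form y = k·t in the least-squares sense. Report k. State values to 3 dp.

From the data, Σt·t = 195.
Moment sums: Σt·y = 585.
AᵀA·[k]ᵀ = Aᵀy becomes [[195]]·[k]ᵀ = [585]ᵀ.
k = 585/195 = 3.

k = 3.000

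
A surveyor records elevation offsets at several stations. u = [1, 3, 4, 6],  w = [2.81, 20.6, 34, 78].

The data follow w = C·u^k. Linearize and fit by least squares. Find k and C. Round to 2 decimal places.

Let Y = ln w. Fitting Y = k·ln u + ln C by least squares:
Sums: Σln u = 4.2767, Σ(ln u)² = 6.3392, Σln w = 11.9415, Σln u·ln w = 16.0184.
Normal system: [[6.3392, 4.2767]; [4.2767, 4]]·[k, ln C]ᵀ = [16.0184, 11.9415]ᵀ.
Solving (det = 7.0668): k = 1.84009, ln C = 1.01803, so C = exp(1.01803) = 2.76773.

k = 1.84, C = 2.77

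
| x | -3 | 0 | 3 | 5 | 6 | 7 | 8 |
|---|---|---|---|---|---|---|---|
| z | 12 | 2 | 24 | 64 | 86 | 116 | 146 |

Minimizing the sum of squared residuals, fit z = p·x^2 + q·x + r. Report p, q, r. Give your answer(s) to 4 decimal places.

Compute the Gram sums: Σx^2·x^2 = 8580, Σx^2·x = 1196, Σx^2 = 192, Σx·x = 192, Σx = 26, Σ1 = 7.
Right-hand side: Σx^2·z = 20048, Σx·z = 2852, Σz = 450.
Normal equations: [[8580, 1196, 192]; [1196, 192, 26]; [192, 26, 7]]·[p, q, r]ᵀ = [20048, 2852, 450]ᵀ.
Solving the 3×3 system (Gaussian elimination) gives p = 36147/18172, q = 41911/18172, r = 1505/1298.

p = 1.9892, q = 2.3064, r = 1.1595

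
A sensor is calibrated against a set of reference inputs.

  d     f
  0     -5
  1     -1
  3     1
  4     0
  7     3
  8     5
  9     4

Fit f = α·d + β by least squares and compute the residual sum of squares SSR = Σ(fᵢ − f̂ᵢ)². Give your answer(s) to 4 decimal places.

SSR = 9.1027

Entries of AᵀA: Σd·d = 220, Σd = 32, Σ1 = 7.
And Σd·f = 99, Σf = 7.
Δ = 220·7 − 32² = 516.
α = (99·7 − 32·7)/516 = 469/516; β = (220·7 − 32·99)/516 = -407/129.
Residuals: -238/129, 643/516, 737/516, -62/129, -107/516, 38/43, -529/516; SSR = 4697/516.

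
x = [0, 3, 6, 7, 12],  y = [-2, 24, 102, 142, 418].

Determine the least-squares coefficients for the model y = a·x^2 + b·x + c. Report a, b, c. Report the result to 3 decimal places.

Forming AᵀA = [[24514, 2314, 238]; [2314, 238, 28]; [238, 28, 5]] and Aᵀy = [71038, 6694, 684]ᵀ gives AᵀA·[a, b, c]ᵀ = Aᵀy.
Row-reducing yields a = 65579/22476, b = 199/22476, c = -7993/3746.

a = 2.918, b = 0.009, c = -2.134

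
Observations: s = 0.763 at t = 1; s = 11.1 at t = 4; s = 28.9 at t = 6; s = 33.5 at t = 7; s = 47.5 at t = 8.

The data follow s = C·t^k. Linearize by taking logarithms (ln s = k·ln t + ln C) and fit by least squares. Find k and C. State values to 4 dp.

k = 1.9825, C = 0.7545

Let Y = ln s. Fitting Y = k·ln t + ln C by least squares:
XᵀX = [[13.2429, 7.2034]; [7.2034, 5]], rhs = [24.2252, 12.8726]ᵀ  (here Σln t = 7.2034, Σ(ln t)² = 13.2429, Σln s = 12.8726, Σln t·ln s = 24.2252).
Solving (det = 14.3252): k = 1.98251, ln C = -0.28165, so C = exp(-0.28165) = 0.75454.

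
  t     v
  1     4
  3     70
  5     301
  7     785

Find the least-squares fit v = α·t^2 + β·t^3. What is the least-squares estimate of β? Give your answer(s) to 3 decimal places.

β = 2.017

From the data, Σt^2·t^2 = 3108, Σt^2·t^3 = 20176, Σt^3·t^3 = 134004.
For Aᵀv: Σt^2·v = 46624, Σt^3·v = 308774.
So AᵀA·[α, β]ᵀ = Aᵀv: [[3108, 20176]; [20176, 134004]]·[α, β]ᵀ = [46624, 308774]ᵀ.
Eliminating β: 134004·(row 1) − 20176·(row 2) gives 9413456·α = 134004·46624 − 20176·308774 = 17978272, so α = 86434/45257.
Then β = (308774 − 20176·(86434/45257))/134004 = 2372971/1176682.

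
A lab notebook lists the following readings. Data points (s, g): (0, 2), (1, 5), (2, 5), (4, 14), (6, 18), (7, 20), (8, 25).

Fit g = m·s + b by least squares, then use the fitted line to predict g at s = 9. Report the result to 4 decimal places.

Compute the Gram sums: Σs·s = 170, Σs = 28, Σ1 = 7.
And Σs·g = 519, Σg = 89.
Normal equations: [[170, 28]; [28, 7]]·[m, b]ᵀ = [519, 89]ᵀ.
det = 170·7 − 28² = 406.
m = (519·7 − 28·89)/406 = 163/58; b = (170·89 − 28·519)/406 = 299/203.
At s = 9: ĝ = (163/58)·(9) + (299/203)·(1) = 10867/406.

ĝ = 26.7660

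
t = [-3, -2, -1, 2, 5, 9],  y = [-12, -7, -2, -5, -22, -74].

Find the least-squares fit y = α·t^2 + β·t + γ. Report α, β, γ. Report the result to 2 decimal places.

XᵀX·[α, β, γ]ᵀ = Xᵀy reads: 7300·α + 826·β + 124·γ = -6702;  826·α + 124·β + 10·γ = -734;  124·α + 10·β + 6·γ = -122.
(Σt^2·t^2 = 7300, Σt^2·t = 826, Σt^2 = 124, Σt·t = 124, Σt = 10, Σ1 = 6, Σt^2·y = -6702, Σt·y = -734, Σy = -122.)
Inverting the 3×3 Gram matrix, [α, β, γ]ᵀ = [-90049/93675, 56461/93675, -45938/31225]ᵀ.

α = -0.96, β = 0.60, γ = -1.47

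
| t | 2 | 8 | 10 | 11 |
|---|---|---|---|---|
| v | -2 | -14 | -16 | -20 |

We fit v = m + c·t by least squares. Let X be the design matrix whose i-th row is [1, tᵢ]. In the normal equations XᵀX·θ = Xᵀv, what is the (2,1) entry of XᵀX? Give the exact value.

31

Row 2 ↔ basis t, column 1 ↔ basis 1, so (XᵀX)_{2,1} = Σᵢ t = (2)·(1) + (8)·(1) + (10)·(1) + (11)·(1) = 31.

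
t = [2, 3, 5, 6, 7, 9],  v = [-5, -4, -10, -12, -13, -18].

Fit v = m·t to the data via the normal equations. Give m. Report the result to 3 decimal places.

m = -1.946

Forming MᵀM = [[204]] and Mᵀv = [-397]ᵀ gives MᵀM·[m]ᵀ = Mᵀv.
m = (-397)/204 = -1.94608.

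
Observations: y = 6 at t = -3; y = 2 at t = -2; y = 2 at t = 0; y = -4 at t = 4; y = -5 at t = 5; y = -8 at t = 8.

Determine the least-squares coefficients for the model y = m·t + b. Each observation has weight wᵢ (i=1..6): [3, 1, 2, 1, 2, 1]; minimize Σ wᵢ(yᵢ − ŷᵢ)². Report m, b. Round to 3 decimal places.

m = -1.277, b = 1.605

Entries of AᵀWA: Σwᵢ·t·t = 161, Σwᵢ·t = 11, Σwᵢ·1 = 10.
For AᵀWy: Σwᵢ·t·y = -188, Σwᵢ·y = 2.
Normal equations: [[161, 11]; [11, 10]]·[m, b]ᵀ = [-188, 2]ᵀ.
det = 161·10 − 11² = 1489.
m = ((-188)·10 − 11·2)/1489 = -1902/1489; b = (161·2 − 11·(-188))/1489 = 2390/1489.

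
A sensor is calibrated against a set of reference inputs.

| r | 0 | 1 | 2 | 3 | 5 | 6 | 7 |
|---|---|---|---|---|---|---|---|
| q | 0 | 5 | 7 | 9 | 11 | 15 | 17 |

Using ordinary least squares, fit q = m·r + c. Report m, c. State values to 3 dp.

Setting ∂/∂m … = 0 gives: 124·m + 24·c = 310;  24·m + 7·c = 64.
(Σr·r = 124, Σr = 24, Σ1 = 7, Σr·q = 310, Σq = 64.)
Determinant 124·7 − 24² = 292.
m = (310·7 − 24·64)/292 = 317/146; c = (124·64 − 24·310)/292 = 124/73.

m = 2.171, c = 1.699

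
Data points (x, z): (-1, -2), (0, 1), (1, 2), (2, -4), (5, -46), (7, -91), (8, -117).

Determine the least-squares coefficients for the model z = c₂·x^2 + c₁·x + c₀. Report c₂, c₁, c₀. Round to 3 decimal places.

The normal equations are: 7140·c₂ + 988·c₁ + 144·c₀ = -13113;  988·c₂ + 144·c₁ + 22·c₀ = -1807;  144·c₂ + 22·c₁ + 7·c₀ = -257.
(Σx^2·x^2 = 7140, Σx^2·x = 988, Σx^2 = 144, Σx·x = 144, Σx = 22, Σ1 = 7, Σx^2·z = -13113, Σx·z = -1807, Σz = -257.)
Row-reducing yields c₂ = -44447/22792, c₁ = 13659/22792, c₀ = 17309/11396.

c₂ = -1.950, c₁ = 0.599, c₀ = 1.519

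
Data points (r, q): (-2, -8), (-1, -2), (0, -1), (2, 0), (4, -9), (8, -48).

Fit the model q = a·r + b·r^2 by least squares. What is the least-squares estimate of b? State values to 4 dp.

b = -0.9742

The normal equations are: 89·a + 575·b = -402;  575·a + 4385·b = -3250.
Eliminating b: 4385·(row 1) − 575·(row 2) gives 59640·a = 4385·(-402) − 575·(-3250) = 105980, so a = 757/426.
Then b = ((-3250) − 575·(757/426))/4385 = -415/426.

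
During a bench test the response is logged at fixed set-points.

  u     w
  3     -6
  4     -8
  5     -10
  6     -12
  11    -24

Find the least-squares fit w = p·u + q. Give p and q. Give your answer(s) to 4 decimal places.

p = -2.2680, q = 1.1546

Sums needed: Σu·u = 207, Σu = 29, Σ1 = 5.
Moment sums: Σu·w = -436, Σw = -60.
Δ = 207·5 − 29² = 194.
p = ((-436)·5 − 29·(-60))/194 = -220/97; q = (207·(-60) − 29·(-436))/194 = 112/97.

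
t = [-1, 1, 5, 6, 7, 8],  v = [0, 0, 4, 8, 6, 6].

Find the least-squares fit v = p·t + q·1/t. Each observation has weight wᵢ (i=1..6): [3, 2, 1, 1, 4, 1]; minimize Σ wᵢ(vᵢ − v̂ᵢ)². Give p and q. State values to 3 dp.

Compute the Gram sums: Σwᵢ·t·t = 326, Σwᵢ·t·1/t = 12, Σwᵢ·1/t·1/t = 3644449/705600.
Moment sums: Σwᵢ·t·v = 284, Σwᵢ·1/t·v = 2651/420.
Normal equations: [[326, 12]; [12, 3644449/705600]]·[p, q]ᵀ = [284, 2651/420]ᵀ.
det = 326·(3644449/705600) − 12² = 543241987/352800.
p = (284·(3644449/705600) − 12·(2651/420))/(543241987/352800) = 490789678/543241987; q = (326·(2651/420) − 12·284)/(543241987/352800) = -476392560/543241987.

p = 0.903, q = -0.877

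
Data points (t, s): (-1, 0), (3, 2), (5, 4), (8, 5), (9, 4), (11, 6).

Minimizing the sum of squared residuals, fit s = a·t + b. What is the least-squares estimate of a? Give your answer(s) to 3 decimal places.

Entries of MᵀM: Σt·t = 301, Σt = 35, Σ1 = 6.
Right-hand side: Σt·s = 168, Σs = 21.
MᵀM·[a, b]ᵀ = Mᵀs becomes [[301, 35]; [35, 6]]·[a, b]ᵀ = [168, 21]ᵀ.
det = 301·6 − 35² = 581.
a = (168·6 − 35·21)/581 = 39/83; b = (301·21 − 35·168)/581 = 63/83.

a = 0.470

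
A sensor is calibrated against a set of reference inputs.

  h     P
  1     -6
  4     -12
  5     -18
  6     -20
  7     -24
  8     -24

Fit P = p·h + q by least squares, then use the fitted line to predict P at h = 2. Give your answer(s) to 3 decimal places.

P̂ = -8.432

Compute the Gram sums: Σh·h = 191, Σh = 31, Σ1 = 6.
And Σh·P = -624, ΣP = -104.
MᵀM·[p, q]ᵀ = MᵀP becomes [[191, 31]; [31, 6]]·[p, q]ᵀ = [-624, -104]ᵀ.
det = 191·6 − 31² = 185.
p = ((-624)·6 − 31·(-104))/185 = -104/37; q = (191·(-104) − 31·(-624))/185 = -104/37.
At h = 2: P̂ = (-104/37)·(2) + (-104/37)·(1) = -312/37.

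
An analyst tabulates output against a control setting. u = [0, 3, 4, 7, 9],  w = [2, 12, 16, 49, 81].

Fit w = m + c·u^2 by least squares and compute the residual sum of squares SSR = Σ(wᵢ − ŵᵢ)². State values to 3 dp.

SSR = 4.354

From the data, Σ1 = 5, Σu^2 = 155, Σu^2·u^2 = 9299.
Right-hand side: Σw = 160, Σu^2·w = 9326.
Δ = 5·9299 − 155² = 22470.
m = (160·9299 − 155·9326)/22470 = 4231/2247; c = (5·9326 − 155·160)/22470 = 2183/2247.
Residuals: 263/2247, 3086/2247, -1069/749, -365/749, 953/2247; SSR = 9784/2247.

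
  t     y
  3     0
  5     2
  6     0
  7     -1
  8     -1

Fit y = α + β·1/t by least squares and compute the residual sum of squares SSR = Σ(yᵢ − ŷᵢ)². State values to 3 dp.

SSR = 5.367

Forming MᵀM = [[5, 271/280]; [271/280, 151649/705600]] and Mᵀy = [0, 37/280]ᵀ gives MᵀM·[α, β]ᵀ = Mᵀy.
Determinant 5·(151649/705600) − (271/280)² = 24319/176400.
α = (0·(151649/705600) − (271/280)·(37/280))/(24319/176400) = -90243/97276; β = (5·(37/280) − (271/280)·0)/(24319/176400) = 116550/24319.
Residuals: -65157/97276, 191555/97276, 12543/97276, -73633/97276, -16327/24319; SSR = 522051/97276.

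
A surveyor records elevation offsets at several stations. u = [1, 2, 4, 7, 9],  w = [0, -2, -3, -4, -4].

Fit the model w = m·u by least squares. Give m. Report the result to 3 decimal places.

m = -0.530

Forming XᵀX = [[151]] and Xᵀw = [-80]ᵀ gives XᵀX·[m]ᵀ = Xᵀw.
Hence m = -80 / 151 ≈ -0.529801.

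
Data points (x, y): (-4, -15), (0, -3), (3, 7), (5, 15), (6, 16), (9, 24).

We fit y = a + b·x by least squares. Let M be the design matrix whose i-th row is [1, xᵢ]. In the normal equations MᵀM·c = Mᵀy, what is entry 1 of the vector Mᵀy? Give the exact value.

Entry 1 ↔ basis 1, so (Mᵀy)_{1} = Σᵢ yᵢ = (1)·(-15) + (1)·(-3) + (1)·(7) + (1)·(15) + (1)·(16) + (1)·(24) = 44.

44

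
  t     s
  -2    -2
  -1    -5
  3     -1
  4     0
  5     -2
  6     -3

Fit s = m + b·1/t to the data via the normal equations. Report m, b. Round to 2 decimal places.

m = -1.94, b = 2.48

Normal-equation sums: Σ1 = 6, Σ1/t = -11/20, Σ1/t·1/t = 5369/3600.
Right-hand side: Σs = -13, Σ1/t·s = 143/30.
AᵀA·[m, b]ᵀ = Aᵀs becomes [[6, -11/20]; [-11/20, 5369/3600]]·[m, b]ᵀ = [-13, 143/30]ᵀ.
Eliminating b: (5369/3600)·(row 1) − (-11/20)·(row 2) gives (415/48)·m = (5369/3600)·(-13) − (-11/20)·(143/30) = -60359/3600, so m = -60359/31125.
Then b = ((143/30) − (-11/20)·(-60359/31125))/(5369/3600) = 5148/2075.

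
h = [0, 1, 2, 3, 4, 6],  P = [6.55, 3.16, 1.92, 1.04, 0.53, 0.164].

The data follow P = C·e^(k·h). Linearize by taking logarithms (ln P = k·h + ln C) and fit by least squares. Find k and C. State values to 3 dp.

With ln Pᵢ as the transformed response and hᵢ as the regressor:
Sums: Σh = 16.0000, Σ(h)² = 66.0000, Σln P = 1.2788, Σh·ln P = -10.8140.
Normal system: [[66.0000, 16.0000]; [16.0000, 6]]·[k, ln C]ᵀ = [-10.8140, 1.2788]ᵀ.
Slope k = (n·Σh·ln P − Σh·Σln P)/(n·Σ(h)² − (Σh)²) = (6·-10.8140 − 16.0000·1.2788)/140.0000 = -0.60961; ln C = (Σln P − k·Σh)/n = 1.83875, so C = exp(1.83875) = 6.28868.

k = -0.610, C = 6.289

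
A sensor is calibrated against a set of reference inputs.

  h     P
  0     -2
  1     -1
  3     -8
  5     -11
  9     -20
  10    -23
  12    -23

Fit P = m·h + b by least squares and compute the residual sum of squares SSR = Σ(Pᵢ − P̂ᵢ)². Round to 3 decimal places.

SSR = 14.857

MᵀM·[m, b]ᵀ = MᵀP reads: 360·m + 40·b = -766;  40·m + 7·b = -88.
det = 360·7 − 40² = 920.
m = ((-766)·7 − 40·(-88))/920 = -921/460; b = (360·(-88) − 40·(-766))/920 = -26/23.
Residuals: -20/23, 981/460, -397/460, 13/92, -17/20, -85/46, 248/115; SSR = 3417/230.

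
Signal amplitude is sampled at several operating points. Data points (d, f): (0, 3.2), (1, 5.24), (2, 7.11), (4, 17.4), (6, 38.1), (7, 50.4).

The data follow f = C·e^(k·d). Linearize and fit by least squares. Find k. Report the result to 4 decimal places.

Taking logs, ln f = k·d + ln C, so regress ln f on d.
XᵀX = [[106.0000, 20.0000]; [20.0000, 6]], rhs = [66.2864, 15.1977]ᵀ  (here Σd = 20.0000, Σ(d)² = 106.0000, Σln f = 15.1977, Σd·ln f = 66.2864).
Δ = 106.0000·6 − (20.0000)² = 236.0000; k = (66.2864·6 − 20.0000·15.1977)/236.0000 = 0.39731, ln C = (106.0000·15.1977 − 20.0000·66.2864)/236.0000 = 1.20857.

k = 0.3973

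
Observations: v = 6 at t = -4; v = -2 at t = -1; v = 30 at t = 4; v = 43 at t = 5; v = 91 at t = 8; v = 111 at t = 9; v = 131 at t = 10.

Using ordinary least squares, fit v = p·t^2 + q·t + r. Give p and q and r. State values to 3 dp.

AᵀA·[p, q, r]ᵀ = Aᵀv reads: 21795·p + 2365·q + 303·r = 29564;  2365·p + 303·q + 31·r = 3350;  303·p + 31·q + 7·r = 410.
(Σt^2·t^2 = 21795, Σt^2·t = 2365, Σt^2 = 303, Σt·t = 303, Σt = 31, Σ1 = 7, Σt^2·v = 29564, Σt·v = 3350, Σv = 410.)
Solving the 3×3 system (Gaussian elimination) gives p = 679750/685097, q = 2146183/685097, r = 171303/97871.

p = 0.992, q = 3.133, r = 1.750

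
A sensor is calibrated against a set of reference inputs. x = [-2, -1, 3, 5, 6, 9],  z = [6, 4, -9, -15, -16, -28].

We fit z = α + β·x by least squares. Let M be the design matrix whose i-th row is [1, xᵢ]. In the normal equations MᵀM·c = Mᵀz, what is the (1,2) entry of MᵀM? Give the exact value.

20

Row 1 ↔ basis 1, column 2 ↔ basis x, so (MᵀM)_{1,2} = Σᵢ x = (1)·(-2) + (1)·(-1) + (1)·(3) + (1)·(5) + (1)·(6) + (1)·(9) = 20.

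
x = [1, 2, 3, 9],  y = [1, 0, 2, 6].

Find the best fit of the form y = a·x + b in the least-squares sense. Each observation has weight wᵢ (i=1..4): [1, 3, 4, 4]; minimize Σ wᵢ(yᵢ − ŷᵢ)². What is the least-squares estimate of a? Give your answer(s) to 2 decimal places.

a = 0.74

Compute the Gram sums: Σwᵢ·x·x = 373, Σwᵢ·x = 55, Σwᵢ·1 = 12.
For MᵀWy: Σwᵢ·x·y = 241, Σwᵢ·y = 33.
Δ = 373·12 − 55² = 1451.
a = (241·12 − 55·33)/1451 = 1077/1451; b = (373·33 − 55·241)/1451 = -946/1451.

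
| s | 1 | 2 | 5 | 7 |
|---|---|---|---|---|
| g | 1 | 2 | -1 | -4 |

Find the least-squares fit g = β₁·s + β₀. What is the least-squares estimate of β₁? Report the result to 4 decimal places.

Normal-equation sums: Σs·s = 79, Σs = 15, Σ1 = 4.
Moment sums: Σs·g = -28, Σg = -2.
Normal equations: [[79, 15]; [15, 4]]·[β₁, β₀]ᵀ = [-28, -2]ᵀ.
Determinant 79·4 − 15² = 91.
β₁ = ((-28)·4 − 15·(-2))/91 = -82/91; β₀ = (79·(-2) − 15·(-28))/91 = 262/91.

β₁ = -0.9011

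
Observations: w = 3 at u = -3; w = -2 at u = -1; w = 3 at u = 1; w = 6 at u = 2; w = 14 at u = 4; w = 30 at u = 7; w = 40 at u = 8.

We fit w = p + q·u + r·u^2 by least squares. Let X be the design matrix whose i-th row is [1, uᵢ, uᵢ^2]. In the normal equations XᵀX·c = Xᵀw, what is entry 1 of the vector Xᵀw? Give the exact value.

94

Entry 1 ↔ basis 1, so (Xᵀw)_{1} = Σᵢ wᵢ = (1)·(3) + (1)·(-2) + (1)·(3) + (1)·(6) + (1)·(14) + (1)·(30) + (1)·(40) = 94.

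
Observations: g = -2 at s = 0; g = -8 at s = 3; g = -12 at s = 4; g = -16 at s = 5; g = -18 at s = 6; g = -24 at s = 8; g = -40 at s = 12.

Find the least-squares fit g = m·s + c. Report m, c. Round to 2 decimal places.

From the data, Σs·s = 294, Σs = 38, Σ1 = 7.
And Σs·g = -932, Σg = -120.
Determinant 294·7 − 38² = 614.
m = ((-932)·7 − 38·(-120))/614 = -982/307; c = (294·(-120) − 38·(-932))/614 = 68/307.

m = -3.20, c = 0.22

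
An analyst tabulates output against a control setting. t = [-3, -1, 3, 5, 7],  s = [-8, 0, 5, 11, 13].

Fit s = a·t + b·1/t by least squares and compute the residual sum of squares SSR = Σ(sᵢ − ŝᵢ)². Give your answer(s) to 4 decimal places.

SSR = 8.6018

Setting ∂/∂a … = 0 gives: 93·a + 5·b = 185;  5·a + (14141/11025)·b = 881/105.
Δ = 93·(14141/11025) − 5² = 346496/3675.
a = (185·(14141/11025) − 5·(881/105))/(346496/3675) = 269195/129936; b = (93·(881/105) − 5·185)/(346496/3675) = -66465/43312.
Residuals: -6216/2707, 8725/16242, -1905/2707, 7700/8121, -20839/16242; SSR = 139711/16242.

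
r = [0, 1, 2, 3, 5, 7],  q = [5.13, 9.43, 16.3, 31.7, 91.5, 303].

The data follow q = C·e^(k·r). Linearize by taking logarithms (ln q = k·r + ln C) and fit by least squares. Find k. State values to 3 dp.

Linearized form: ln q = k·r + ln C. From the 6 transformed points,
Σr = 18.0000, Σ(r)² = 88.0000, Σln q = 20.3566, Σr·ln q = 80.7730.
Equations: 88.0000·k + 18.0000·ln C = 80.7730;  18.0000·k + 6·ln C = 20.3566.
Slope k = (n·Σr·ln q − Σr·Σln q)/(n·Σ(r)² − (Σr)²) = (6·80.7730 − 18.0000·20.3566)/204.0000 = 0.57951; ln C = (Σln q − k·Σr)/n = 1.65423.

k = 0.580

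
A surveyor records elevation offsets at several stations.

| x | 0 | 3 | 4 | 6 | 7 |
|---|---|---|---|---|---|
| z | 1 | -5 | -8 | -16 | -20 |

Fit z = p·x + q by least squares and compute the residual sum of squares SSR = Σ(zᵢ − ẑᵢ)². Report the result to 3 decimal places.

Sums needed: Σx·x = 110, Σx = 20, Σ1 = 5.
And Σx·z = -283, Σz = -48.
Normal equations: [[110, 20]; [20, 5]]·[p, q]ᵀ = [-283, -48]ᵀ.
Eliminating q: 5·(row 1) − 20·(row 2) gives 150·p = 5·(-283) − 20·(-48) = -455, so p = -91/30.
Then q = ((-48) − 20·(-91/30))/5 = 38/15.
Residuals: -23/15, 47/30, 8/5, -1/3, -13/10; SSR = 55/6.

SSR = 9.167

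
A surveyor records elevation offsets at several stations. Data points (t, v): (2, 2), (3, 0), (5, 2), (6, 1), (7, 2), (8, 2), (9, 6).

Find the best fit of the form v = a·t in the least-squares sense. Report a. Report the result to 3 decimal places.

Entries of AᵀA: Σt·t = 268.
For Aᵀv: Σt·v = 104.
AᵀA·[a]ᵀ = Aᵀv becomes [[268]]·[a]ᵀ = [104]ᵀ.
Hence a = 104 / 268 ≈ 0.38806.

a = 0.388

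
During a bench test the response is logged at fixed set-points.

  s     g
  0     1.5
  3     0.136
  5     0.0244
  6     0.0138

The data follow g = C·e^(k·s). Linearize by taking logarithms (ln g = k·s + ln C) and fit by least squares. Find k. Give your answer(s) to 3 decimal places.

With ln gᵢ as the transformed response and sᵢ as the regressor:
Over the data: Σs = 14.0000, Σ(s)² = 70.0000, Σln g = -9.5859, Σs·ln g = -50.2497.
Normal system: [[70.0000, 14.0000]; [14.0000, 4]]·[k, ln C]ᵀ = [-50.2497, -9.5859]ᵀ.
Δ = 70.0000·4 − (14.0000)² = 84.0000; k = (-50.2497·4 − 14.0000·-9.5859)/84.0000 = -0.79519, ln C = (70.0000·-9.5859 − 14.0000·-50.2497)/84.0000 = 0.38670.

k = -0.795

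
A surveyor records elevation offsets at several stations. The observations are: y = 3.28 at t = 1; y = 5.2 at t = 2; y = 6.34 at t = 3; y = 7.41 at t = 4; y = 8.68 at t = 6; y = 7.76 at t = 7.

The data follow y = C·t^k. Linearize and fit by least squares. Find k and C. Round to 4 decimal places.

With ln yᵢ as the transformed response and ln tᵢ as the regressor:
XᵀX = [[10.6062, 6.9157]; [6.9157, 6]], rhs = [13.8074, 10.8962]ᵀ  (here Σln t = 6.9157, Σ(ln t)² = 10.6062, Σln y = 10.8962, Σln t·ln y = 13.8074).
Solving (det = 15.8099): k = 0.47372, ln C = 1.27002, so C = exp(1.27002) = 3.56091.

k = 0.4737, C = 3.5609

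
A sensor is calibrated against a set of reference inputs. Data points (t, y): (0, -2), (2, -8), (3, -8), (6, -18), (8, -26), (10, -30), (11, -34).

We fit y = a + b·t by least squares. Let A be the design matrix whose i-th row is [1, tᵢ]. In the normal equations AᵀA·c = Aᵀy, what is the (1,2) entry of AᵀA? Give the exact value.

Row 1 ↔ basis 1, column 2 ↔ basis t, so (AᵀA)_{1,2} = Σᵢ t = (1)·(0) + (1)·(2) + (1)·(3) + (1)·(6) + (1)·(8) + (1)·(10) + (1)·(11) = 40.

40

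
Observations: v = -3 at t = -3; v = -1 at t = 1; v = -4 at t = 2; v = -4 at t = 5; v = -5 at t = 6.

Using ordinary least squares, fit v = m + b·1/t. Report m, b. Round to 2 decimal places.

The normal equations are: 5·m + (23/15)·b = -17;  (23/15)·m + (643/450)·b = -109/30.
(Σ1 = 5, Σ1/t = 23/15, Σ1/t·1/t = 643/450, Σv = -17, Σ1/t·v = -109/30.)
Eliminating b: (643/450)·(row 1) − (23/15)·(row 2) gives (719/150)·m = (643/450)·(-17) − (23/15)·(-109/30) = -468/25, so m = -2808/719.
Then b = ((-109/30) − (23/15)·(-2808/719))/(643/450) = 1185/719.

m = -3.91, b = 1.65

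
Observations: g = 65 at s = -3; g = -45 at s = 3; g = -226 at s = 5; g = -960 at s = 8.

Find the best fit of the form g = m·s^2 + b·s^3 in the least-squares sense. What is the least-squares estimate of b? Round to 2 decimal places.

Compute the Gram sums: Σs^2·s^2 = 4883, Σs^2·s^3 = 35893, Σs^3·s^3 = 279227.
Right-hand side: Σs^2·g = -66910, Σs^3·g = -522740.
Eliminating b: 279227·(row 1) − 35893·(row 2) gives 75157992·m = 279227·(-66910) − 35893·(-522740) = 79628250, so m = 1020875/963564.
Then b = ((-522740) − 35893·(1020875/963564))/279227 = -25156465/12526332.

b = -2.01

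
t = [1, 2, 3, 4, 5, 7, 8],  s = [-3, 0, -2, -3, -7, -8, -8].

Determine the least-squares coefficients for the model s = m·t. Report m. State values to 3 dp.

The normal equations are: 168·m = -176.
(Σt·t = 168, Σt·s = -176.)
Hence m = -176 / 168 ≈ -1.04762.

m = -1.048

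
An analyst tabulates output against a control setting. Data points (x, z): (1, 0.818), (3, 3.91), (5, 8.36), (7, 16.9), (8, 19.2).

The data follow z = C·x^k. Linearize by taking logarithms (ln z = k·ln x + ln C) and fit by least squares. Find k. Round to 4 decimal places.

With ln zᵢ as the transformed response and ln xᵢ as the regressor:
Σln x = 6.7334, Σ(ln x)² = 11.9079, Σln z = 9.0683, Σln x·ln z = 16.5618.
Equations: 11.9079·k + 6.7334·ln C = 16.5618;  6.7334·k + 5·ln C = 9.0683.
Slope k = (n·Σln x·ln z − Σln x·Σln z)/(n·Σ(ln x)² − (Σln x)²) = (5·16.5618 − 6.7334·9.0683)/14.2007 = 1.53151; ln C = (Σln z − k·Σln x)/n = -0.24878.

k = 1.5315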